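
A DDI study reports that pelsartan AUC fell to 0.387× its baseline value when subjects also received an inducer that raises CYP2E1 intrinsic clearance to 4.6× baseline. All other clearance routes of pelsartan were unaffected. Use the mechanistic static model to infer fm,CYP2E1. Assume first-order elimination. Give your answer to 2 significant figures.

CL'/CL = 1 / 0.387 = 2.584
4.6·fm + (1 − fm) = 2.584
fm = (2.584 − 1) / (4.6 − 1) = 0.44

0.44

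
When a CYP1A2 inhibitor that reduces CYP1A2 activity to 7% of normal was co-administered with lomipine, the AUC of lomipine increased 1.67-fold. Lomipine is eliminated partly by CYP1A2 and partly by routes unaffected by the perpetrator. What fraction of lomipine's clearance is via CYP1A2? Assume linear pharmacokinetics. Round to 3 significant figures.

Let fm be the CYP1A2 fraction. New clearance relative to baseline = fm × 0.07 + (1 − fm).
AUC ratio = 1 / (new CL fraction), so new CL fraction = 1 / 1.67 = 0.5988.
fm × 0.07 + 1 − fm = 0.5988  ⇒  fm × (0.07 − 1) = −0.4012  ⇒  fm = 0.431.

0.431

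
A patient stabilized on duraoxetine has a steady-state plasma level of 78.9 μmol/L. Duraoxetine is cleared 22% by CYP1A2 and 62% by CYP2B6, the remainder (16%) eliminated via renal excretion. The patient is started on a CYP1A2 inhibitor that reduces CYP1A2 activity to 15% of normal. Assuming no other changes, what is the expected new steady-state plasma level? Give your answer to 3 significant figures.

The CYP1A2 pathway (22% of clearance) falls to 0.15× activity: 0.22 × 0.15 = 0.033.
CYP2B6 (62%) and the residual 16% are unaffected.
CL_new/CL_old = 0.033 + 0.62 + 0.16 = 0.813.
Steady-state plasma level ∝ 1/CL, so new value = 78.9 / 0.813 = 97.0 μmol/L.

97.0 μmol/L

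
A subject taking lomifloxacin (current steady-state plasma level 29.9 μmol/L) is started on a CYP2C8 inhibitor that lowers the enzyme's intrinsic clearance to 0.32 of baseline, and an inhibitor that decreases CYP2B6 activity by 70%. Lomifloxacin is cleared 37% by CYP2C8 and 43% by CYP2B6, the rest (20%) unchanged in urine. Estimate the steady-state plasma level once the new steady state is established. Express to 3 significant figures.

The CYP2C8 pathway (37% of clearance) falls to 0.32× activity: 0.37 × 0.32 = 0.1184.
The CYP2B6 pathway (43% of clearance) drops to 0.3× activity: 0.43 × 0.3 = 0.129.
The remaining 20% of clearance is unaffected.
Relative clearance = 0.1184 + 0.129 + 0.2 = 0.4474.
Steady-state plasma level ∝ 1/CL: new value = 29.9 / 0.4474 = 66.8 μmol/L.

66.8 μmol/L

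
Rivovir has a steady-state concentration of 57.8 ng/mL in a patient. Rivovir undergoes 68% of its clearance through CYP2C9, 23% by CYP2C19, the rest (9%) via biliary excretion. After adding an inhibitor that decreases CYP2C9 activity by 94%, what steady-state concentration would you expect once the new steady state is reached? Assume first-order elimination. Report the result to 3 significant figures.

The CYP2C9 pathway (68% of clearance) drops to 0.06× activity: 0.68 × 0.06 = 0.0408.
CYP2C19 (23%) and the residual 9% are unaffected.
CL_new/CL_old = 0.0408 + 0.23 + 0.09 = 0.3608.
New steady-state concentration = baseline ÷ relative clearance = 57.8 / 0.3608 = 160 ng/mL.

160 ng/mL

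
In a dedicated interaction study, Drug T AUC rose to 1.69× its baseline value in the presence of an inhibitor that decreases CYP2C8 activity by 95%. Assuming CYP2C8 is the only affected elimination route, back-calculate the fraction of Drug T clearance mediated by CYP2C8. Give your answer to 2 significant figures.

0.43

Call the CYP2C8 fraction fm. After the interaction, CL_new/CL_old = fm × 0.05 + (1 − fm).
AUC ratio = 1 / (new CL fraction), so new CL fraction = 1 / 1.69 = 0.5917.
fm × 0.05 + 1 − fm = 0.5917  ⇒  fm × (0.05 − 1) = −0.4083  ⇒  fm = 0.43.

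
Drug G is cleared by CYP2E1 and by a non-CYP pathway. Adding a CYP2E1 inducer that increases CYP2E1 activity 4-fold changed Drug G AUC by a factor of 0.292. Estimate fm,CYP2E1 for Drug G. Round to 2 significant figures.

0.81

Let fm be the CYP2E1 fraction. New clearance relative to baseline = fm × 4 + (1 − fm).
AUC ratio = 1 / (new CL fraction), so new CL fraction = 1 / 0.292 = 3.425.
fm × 4 + 1 − fm = 3.425  ⇒  fm × (4 − 1) = 2.425  ⇒  fm = 0.81.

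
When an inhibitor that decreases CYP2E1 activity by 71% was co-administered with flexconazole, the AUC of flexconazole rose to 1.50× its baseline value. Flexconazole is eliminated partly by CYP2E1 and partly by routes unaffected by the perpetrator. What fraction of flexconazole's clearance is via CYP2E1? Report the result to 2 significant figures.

0.47

Let x = fm,CYP2E1. Because AUC ∝ 1/CL, relative clearance fell to 1/1.50 = 0.6667.
Setting x·0.29 + (1 − x) = 0.6667 and solving: x = (0.6667 − 1)/(0.29 − 1) = 0.47.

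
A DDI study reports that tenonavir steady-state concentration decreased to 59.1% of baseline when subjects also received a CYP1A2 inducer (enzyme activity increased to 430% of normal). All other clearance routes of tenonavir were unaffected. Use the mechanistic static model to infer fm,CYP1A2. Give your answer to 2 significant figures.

0.21

Let fm be the CYP1A2 fraction. New clearance relative to baseline = fm × 4.3 + (1 − fm).
Steady-state concentration ratio = 1 / (new CL fraction), so new CL fraction = 1 / 0.591 = 1.692.
fm × 4.3 + 1 − fm = 1.692  ⇒  fm × (4.3 − 1) = 0.692  ⇒  fm = 0.21.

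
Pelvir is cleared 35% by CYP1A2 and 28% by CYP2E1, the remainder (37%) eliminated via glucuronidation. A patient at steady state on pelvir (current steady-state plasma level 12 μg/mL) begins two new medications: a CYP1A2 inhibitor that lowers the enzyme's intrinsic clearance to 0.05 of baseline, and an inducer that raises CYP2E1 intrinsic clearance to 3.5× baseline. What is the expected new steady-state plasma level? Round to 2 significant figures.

The CYP1A2 pathway (35% of clearance) drops to 0.05× activity: 0.35 × 0.05 = 0.0175.
The CYP2E1 pathway (28% of clearance) rises to 3.5× activity: 0.28 × 3.5 = 0.98.
Non-CYP routes (37%) are unchanged.
New clearance relative to baseline: 0.0175 + 0.98 + 0.37 = 1.3675.
New steady-state plasma level = 12 / 1.3675 = 8.8 μg/mL (concentration scales inversely with clearance).

8.8 μg/mL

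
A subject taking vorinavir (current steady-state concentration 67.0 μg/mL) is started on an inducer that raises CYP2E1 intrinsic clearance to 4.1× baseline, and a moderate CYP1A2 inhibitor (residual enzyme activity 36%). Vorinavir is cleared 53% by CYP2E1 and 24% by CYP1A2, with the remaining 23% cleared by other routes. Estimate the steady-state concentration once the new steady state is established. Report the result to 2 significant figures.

CYP2E1: 0.53 × 4.1 = 2.173
CYP1A2: 0.24 × 0.36 = 0.0864
Other: 0.23 (unchanged)
CL_new/CL_old = 2.173 + 0.0864 + 0.23 = 2.4894.
Dividing the baseline by the relative clearance: 67.0 / 2.4894 = 27 μg/mL.

27 μg/mL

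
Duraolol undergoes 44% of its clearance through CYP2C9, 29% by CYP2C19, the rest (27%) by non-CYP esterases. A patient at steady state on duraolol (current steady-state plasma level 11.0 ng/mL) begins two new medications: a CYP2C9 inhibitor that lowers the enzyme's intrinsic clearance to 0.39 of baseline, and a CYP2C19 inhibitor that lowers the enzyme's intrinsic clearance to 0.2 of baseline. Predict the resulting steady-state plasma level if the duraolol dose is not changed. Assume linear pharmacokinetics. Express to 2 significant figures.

22 ng/mL

The CYP2C9 pathway (44% of clearance) is reduced to 0.39× activity: 0.44 × 0.39 = 0.1716.
The CYP2C19 pathway (29% of clearance) is reduced to 0.2× activity: 0.29 × 0.2 = 0.058.
Non-CYP routes (27%) are unchanged.
Relative clearance = 0.1716 + 0.058 + 0.27 = 0.4996.
Steady-state plasma level ∝ 1/CL: new value = 11.0 / 0.4996 = 22 ng/mL.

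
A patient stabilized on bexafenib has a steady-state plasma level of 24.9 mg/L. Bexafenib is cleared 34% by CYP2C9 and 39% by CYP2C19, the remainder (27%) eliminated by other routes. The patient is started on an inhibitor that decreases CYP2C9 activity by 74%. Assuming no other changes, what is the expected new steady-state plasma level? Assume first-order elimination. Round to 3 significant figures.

The CYP2C9 pathway (34% of clearance) drops to 0.26× activity: 0.34 × 0.26 = 0.0884.
CYP2C19 (39%) and the residual 27% are unaffected.
New clearance relative to baseline: 0.0884 + 0.39 + 0.27 = 0.7484.
New steady-state plasma level = baseline ÷ relative clearance = 24.9 / 0.7484 = 33.3 mg/L.

33.3 mg/L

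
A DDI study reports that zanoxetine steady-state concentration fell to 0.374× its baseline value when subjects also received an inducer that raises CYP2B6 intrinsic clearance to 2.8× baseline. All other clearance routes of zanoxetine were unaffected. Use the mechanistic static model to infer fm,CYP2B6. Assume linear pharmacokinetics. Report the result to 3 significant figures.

0.930

CL'/CL = 1 / 0.374 = 2.674
2.8·fm + (1 − fm) = 2.674
fm = (2.674 − 1) / (2.8 − 1) = 0.930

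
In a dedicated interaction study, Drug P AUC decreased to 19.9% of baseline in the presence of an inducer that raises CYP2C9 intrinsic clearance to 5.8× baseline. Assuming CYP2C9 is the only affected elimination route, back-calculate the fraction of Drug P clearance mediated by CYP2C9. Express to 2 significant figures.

Call the CYP2C9 fraction fm. After the interaction, CL_new/CL_old = fm × 5.8 + (1 − fm).
AUC ratio = 1 / (new CL fraction), so new CL fraction = 1 / 0.199 = 5.025.
fm × 5.8 + 1 − fm = 5.025  ⇒  fm × (5.8 − 1) = 4.025  ⇒  fm = 0.84.

0.84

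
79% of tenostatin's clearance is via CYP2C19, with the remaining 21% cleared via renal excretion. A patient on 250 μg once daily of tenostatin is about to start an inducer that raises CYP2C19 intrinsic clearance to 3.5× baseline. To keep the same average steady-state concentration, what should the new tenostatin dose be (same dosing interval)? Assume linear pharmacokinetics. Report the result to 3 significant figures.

The CYP2C19 pathway (79% of clearance) increases to 3.5× activity: 0.79 × 3.5 = 2.765.
Non-CYP routes (21%) are unchanged.
New clearance relative to baseline: 2.765 + 0.21 = 2.975.
To maintain the same steady-state level, dose must scale with clearance: new dose = 250 × 2.975 = 744 μg.

744 μg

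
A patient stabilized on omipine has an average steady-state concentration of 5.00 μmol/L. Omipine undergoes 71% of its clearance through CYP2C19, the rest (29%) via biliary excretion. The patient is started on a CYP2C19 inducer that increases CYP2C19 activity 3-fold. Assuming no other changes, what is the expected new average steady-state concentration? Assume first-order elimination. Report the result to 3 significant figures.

The CYP2C19 pathway (71% of clearance) is boosted to 3× activity: 0.71 × 3 = 2.13.
The remaining 29% of clearance is unaffected.
Relative clearance = 2.13 + 0.29 = 2.42.
Average steady-state concentration ∝ 1/CL, so new value = 5.00 / 2.42 = 2.07 μmol/L.

2.07 μmol/L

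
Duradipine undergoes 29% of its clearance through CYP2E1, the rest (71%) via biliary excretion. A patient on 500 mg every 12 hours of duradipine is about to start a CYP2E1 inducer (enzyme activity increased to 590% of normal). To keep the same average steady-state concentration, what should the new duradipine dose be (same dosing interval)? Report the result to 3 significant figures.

CYP2E1: 0.29 × 5.9 = 1.711
Other: 0.71 (unchanged)
Relative clearance = 1.711 + 0.71 = 2.421.
Css,avg = (dose rate)/CL, so holding Css fixed requires dose ∝ CL: 500 × 2.421 = 1.21 × 10³ mg.

1.21 × 10³ mg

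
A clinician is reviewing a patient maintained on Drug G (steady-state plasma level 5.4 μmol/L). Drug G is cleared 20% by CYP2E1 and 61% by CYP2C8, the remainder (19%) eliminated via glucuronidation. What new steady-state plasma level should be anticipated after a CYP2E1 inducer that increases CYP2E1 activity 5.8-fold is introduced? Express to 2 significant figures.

CYP2E1: 0.2 × 5.8 = 1.16
CYP2C8: 0.61 (unchanged)
Other: 0.19 (unchanged)
CL_new/CL_old = 1.16 + 0.61 + 0.19 = 1.96.
New steady-state plasma level = baseline ÷ relative clearance = 5.4 / 1.96 = 2.8 μmol/L.

2.8 μmol/L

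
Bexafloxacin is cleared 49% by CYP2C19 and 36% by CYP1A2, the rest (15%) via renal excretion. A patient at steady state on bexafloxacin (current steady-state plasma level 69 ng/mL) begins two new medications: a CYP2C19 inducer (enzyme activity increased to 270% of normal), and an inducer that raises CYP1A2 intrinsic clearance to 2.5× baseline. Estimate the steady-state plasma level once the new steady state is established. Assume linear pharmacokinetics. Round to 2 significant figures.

29 ng/mL

The CYP2C19 pathway (49% of clearance) is boosted to 2.7× activity: 0.49 × 2.7 = 1.323.
The CYP1A2 pathway (36% of clearance) increases to 2.5× activity: 0.36 × 2.5 = 0.9.
The remaining 15% of clearance is unaffected.
New clearance relative to baseline: 1.323 + 0.9 + 0.15 = 2.373.
Steady-state plasma level ∝ 1/CL: new value = 69 / 2.373 = 29 ng/mL.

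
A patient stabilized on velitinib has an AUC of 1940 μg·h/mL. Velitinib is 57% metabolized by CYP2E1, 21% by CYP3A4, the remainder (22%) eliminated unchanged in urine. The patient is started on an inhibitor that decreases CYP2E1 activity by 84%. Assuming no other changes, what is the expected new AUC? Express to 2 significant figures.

3.7 × 10³ μg·h/mL

The CYP2E1 pathway (57% of clearance) drops to 0.16× activity: 0.57 × 0.16 = 0.0912.
CYP3A4 (21%) and the residual 22% are unaffected.
CL_new/CL_old = 0.0912 + 0.21 + 0.22 = 0.5212.
With dosing unchanged, AUC scales as 1/CL: 1940 / 0.5212 = 3.7 × 10³ μg·h/mL.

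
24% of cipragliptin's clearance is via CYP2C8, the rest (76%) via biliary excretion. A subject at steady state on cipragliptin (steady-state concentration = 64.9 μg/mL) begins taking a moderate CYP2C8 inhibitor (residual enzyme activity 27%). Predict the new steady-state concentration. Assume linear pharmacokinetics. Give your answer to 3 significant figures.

CYP2C8: 0.24 × 0.27 = 0.0648
Other: 0.76 (unchanged)
New clearance relative to baseline: 0.0648 + 0.76 = 0.8248.
New steady-state concentration = baseline ÷ relative clearance = 64.9 / 0.8248 = 78.7 μg/mL.

78.7 μg/mL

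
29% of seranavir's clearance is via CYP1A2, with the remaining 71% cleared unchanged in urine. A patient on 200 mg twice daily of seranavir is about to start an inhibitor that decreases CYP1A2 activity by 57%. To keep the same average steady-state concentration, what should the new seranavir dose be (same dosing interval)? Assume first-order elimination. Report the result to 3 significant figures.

The CYP1A2 pathway (29% of clearance) drops to 0.43× activity: 0.29 × 0.43 = 0.1247.
Non-CYP routes (71%) are unchanged.
Relative clearance = 0.1247 + 0.71 = 0.8347.
Exposure is unchanged when dose changes in proportion to clearance. New dose = 200 mg × 0.8347 = 167 mg.

167 mg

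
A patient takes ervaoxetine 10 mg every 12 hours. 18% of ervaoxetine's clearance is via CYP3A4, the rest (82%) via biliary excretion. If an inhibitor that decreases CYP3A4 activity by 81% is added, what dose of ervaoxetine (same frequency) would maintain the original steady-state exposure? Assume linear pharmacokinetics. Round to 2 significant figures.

8.5 mg

The CYP3A4 pathway (18% of clearance) drops to 0.19× activity: 0.18 × 0.19 = 0.0342.
The remaining 82% of clearance is unaffected.
New clearance relative to baseline: 0.0342 + 0.82 = 0.8542.
Css,avg = (dose rate)/CL, so holding Css fixed requires dose ∝ CL: 10 × 0.8542 = 8.5 mg.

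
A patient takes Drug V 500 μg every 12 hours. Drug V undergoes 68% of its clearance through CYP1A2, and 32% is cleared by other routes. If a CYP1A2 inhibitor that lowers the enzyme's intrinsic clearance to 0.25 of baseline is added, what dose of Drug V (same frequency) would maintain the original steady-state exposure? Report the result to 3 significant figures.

245 μg

CYP1A2: 0.68 × 0.25 = 0.17
Other: 0.32 (unchanged)
Relative clearance = 0.17 + 0.32 = 0.49.
Css,avg = (dose rate)/CL, so holding Css fixed requires dose ∝ CL: 500 × 0.49 = 245 μg.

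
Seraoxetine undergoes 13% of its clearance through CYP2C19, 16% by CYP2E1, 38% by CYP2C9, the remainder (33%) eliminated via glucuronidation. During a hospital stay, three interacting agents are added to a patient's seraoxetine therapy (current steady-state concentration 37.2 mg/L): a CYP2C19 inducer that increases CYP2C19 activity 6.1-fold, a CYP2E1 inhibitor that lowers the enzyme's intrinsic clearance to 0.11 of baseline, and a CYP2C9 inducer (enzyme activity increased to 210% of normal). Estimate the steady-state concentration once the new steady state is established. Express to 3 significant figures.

19.2 mg/L

The CYP2C19 pathway (13% of clearance) increases to 6.1× activity: 0.13 × 6.1 = 0.793.
The CYP2E1 pathway (16% of clearance) drops to 0.11× activity: 0.16 × 0.11 = 0.0176.
The CYP2C9 pathway (38% of clearance) rises to 2.1× activity: 0.38 × 2.1 = 0.798.
Non-CYP routes (33%) are unchanged.
Relative clearance = 0.793 + 0.0176 + 0.798 + 0.33 = 1.9386.
Steady-state concentration ∝ 1/CL: new value = 37.2 / 1.9386 = 19.2 mg/L.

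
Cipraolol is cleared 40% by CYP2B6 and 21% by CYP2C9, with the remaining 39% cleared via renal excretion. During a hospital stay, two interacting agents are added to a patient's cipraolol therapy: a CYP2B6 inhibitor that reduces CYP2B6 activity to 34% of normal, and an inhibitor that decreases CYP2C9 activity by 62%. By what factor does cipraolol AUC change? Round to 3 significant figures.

The CYP2B6 pathway (40% of clearance) drops to 0.34× activity: 0.4 × 0.34 = 0.136.
The CYP2C9 pathway (21% of clearance) drops to 0.38× activity: 0.21 × 0.38 = 0.0798.
Non-CYP routes (39%) are unchanged.
CL_new/CL_old = 0.136 + 0.0798 + 0.39 = 0.6058.
Net AUC ratio = 1 / 0.6058 = 1.65.

1.65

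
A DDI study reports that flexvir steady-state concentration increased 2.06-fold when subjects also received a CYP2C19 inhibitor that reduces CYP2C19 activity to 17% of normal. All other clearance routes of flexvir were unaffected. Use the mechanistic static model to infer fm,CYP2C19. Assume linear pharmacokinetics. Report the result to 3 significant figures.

CL'/CL = 1 / 2.06 = 0.4854
0.17·fm + (1 − fm) = 0.4854
fm = (0.4854 − 1) / (0.17 − 1) = 0.620

0.620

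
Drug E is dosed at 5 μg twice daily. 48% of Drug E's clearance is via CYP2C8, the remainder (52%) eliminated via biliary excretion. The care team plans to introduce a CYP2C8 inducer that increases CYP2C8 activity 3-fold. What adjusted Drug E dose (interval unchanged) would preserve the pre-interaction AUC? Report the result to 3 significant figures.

CYP2C8: 0.48 × 3 = 1.44
Other: 0.52 (unchanged)
Relative clearance = 1.44 + 0.52 = 1.96.
Css,avg = (dose rate)/CL, so holding Css fixed requires dose ∝ CL: 5 × 1.96 = 9.80 μg.

9.80 μg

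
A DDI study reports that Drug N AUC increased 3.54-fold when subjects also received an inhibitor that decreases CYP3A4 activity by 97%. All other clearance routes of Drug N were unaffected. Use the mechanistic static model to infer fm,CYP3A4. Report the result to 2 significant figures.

Write x for the fraction cleared via CYP3A4. The observed AUC change means clearance fell to 1/3.54 = 0.2825 of baseline.
Setting x·0.03 + (1 − x) = 0.2825 and solving: x = (0.2825 − 1)/(0.03 − 1) = 0.74.

0.74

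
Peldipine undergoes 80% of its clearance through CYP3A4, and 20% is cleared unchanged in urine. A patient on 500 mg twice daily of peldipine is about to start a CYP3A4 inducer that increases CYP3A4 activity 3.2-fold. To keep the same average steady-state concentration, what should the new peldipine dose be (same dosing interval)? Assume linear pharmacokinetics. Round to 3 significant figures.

The CYP3A4 pathway (80% of clearance) increases to 3.2× activity: 0.8 × 3.2 = 2.56.
Non-CYP routes (20%) are unchanged.
CL_new/CL_old = 2.56 + 0.2 = 2.76.
Exposure is unchanged when dose changes in proportion to clearance. New dose = 500 mg × 2.76 = 1.38 × 10³ mg.

1.38 × 10³ mg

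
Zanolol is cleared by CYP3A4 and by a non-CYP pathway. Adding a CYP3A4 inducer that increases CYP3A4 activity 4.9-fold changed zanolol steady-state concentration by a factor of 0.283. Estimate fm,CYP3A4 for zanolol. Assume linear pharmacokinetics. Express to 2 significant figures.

0.65

Let x = fm,CYP3A4. Because steady-state concentration ∝ 1/CL, relative clearance rose to 1/0.283 = 3.534.
Setting x·4.9 + (1 − x) = 3.534 and solving: x = (3.534 − 1)/(4.9 − 1) = 0.65.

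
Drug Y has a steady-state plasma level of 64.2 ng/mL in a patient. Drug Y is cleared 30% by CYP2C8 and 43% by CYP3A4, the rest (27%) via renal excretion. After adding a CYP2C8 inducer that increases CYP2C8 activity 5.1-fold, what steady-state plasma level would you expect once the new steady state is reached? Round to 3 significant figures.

28.8 ng/mL

The CYP2C8 pathway (30% of clearance) increases to 5.1× activity: 0.3 × 5.1 = 1.53.
CYP3A4 (43%) and the residual 27% are unaffected.
CL_new/CL_old = 1.53 + 0.43 + 0.27 = 2.23.
New steady-state plasma level = baseline ÷ relative clearance = 64.2 / 2.23 = 28.8 ng/mL.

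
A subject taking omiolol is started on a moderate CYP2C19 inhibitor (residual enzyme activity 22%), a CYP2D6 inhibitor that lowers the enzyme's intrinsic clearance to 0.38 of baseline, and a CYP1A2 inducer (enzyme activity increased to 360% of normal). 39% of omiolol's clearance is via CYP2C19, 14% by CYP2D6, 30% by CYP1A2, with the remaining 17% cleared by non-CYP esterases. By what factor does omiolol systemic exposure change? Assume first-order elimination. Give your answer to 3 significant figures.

0.720

The CYP2C19 pathway (39% of clearance) is reduced to 0.22× activity: 0.39 × 0.22 = 0.0858.
The CYP2D6 pathway (14% of clearance) falls to 0.38× activity: 0.14 × 0.38 = 0.0532.
The CYP1A2 pathway (30% of clearance) increases to 3.6× activity: 0.3 × 3.6 = 1.08.
The remaining 17% of clearance is unaffected.
CL_new/CL_old = 0.0858 + 0.0532 + 1.08 + 0.17 = 1.389.
Because systemic exposure varies inversely with clearance, the combined effect is 1 / 1.389 = 0.720.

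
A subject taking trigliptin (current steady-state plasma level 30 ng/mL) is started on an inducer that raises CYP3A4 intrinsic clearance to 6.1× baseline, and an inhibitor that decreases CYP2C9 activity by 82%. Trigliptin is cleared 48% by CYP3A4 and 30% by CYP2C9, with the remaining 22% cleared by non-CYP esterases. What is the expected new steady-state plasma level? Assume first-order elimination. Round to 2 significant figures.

9.4 ng/mL

The CYP3A4 pathway (48% of clearance) rises to 6.1× activity: 0.48 × 6.1 = 2.928.
The CYP2C9 pathway (30% of clearance) drops to 0.18× activity: 0.3 × 0.18 = 0.054.
The remaining 22% of clearance is unaffected.
CL_new/CL_old = 2.928 + 0.054 + 0.22 = 3.202.
Steady-state plasma level ∝ 1/CL: new value = 30 / 3.202 = 9.4 ng/mL.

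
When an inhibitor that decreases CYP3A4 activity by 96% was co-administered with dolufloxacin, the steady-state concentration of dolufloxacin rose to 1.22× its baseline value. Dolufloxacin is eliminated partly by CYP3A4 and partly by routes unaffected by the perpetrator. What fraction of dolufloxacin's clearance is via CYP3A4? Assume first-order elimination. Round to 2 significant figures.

Write x for the fraction cleared via CYP3A4. The observed steady-state concentration change means clearance fell to 1/1.22 = 0.8197 of baseline.
Setting x·0.04 + (1 − x) = 0.8197 and solving: x = (0.8197 − 1)/(0.04 − 1) = 0.19.

0.19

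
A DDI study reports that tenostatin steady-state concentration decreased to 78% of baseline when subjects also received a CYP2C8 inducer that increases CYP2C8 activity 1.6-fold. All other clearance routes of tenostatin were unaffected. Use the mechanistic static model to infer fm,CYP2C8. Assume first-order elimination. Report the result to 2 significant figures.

0.47

Let x = fm,CYP2C8. Because steady-state concentration ∝ 1/CL, relative clearance rose to 1/0.780 = 1.282.
Only the CYP2C8 route changed, so 1.282 = x·1.6 + (1 − x), giving x = 0.47.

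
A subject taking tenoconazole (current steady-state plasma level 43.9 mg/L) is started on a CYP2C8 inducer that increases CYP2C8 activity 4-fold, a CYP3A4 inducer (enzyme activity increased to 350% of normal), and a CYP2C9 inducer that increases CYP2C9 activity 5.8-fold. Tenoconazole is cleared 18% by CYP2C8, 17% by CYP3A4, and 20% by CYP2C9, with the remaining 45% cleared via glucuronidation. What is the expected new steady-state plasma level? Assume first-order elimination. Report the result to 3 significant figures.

15.0 mg/L

CYP2C8: 0.18 × 4 = 0.72
CYP3A4: 0.17 × 3.5 = 0.595
CYP2C9: 0.2 × 5.8 = 1.16
Other: 0.45 (unchanged)
New clearance relative to baseline: 0.72 + 0.595 + 1.16 + 0.45 = 2.925.
Steady-state plasma level ∝ 1/CL: new value = 43.9 / 2.925 = 15.0 mg/L.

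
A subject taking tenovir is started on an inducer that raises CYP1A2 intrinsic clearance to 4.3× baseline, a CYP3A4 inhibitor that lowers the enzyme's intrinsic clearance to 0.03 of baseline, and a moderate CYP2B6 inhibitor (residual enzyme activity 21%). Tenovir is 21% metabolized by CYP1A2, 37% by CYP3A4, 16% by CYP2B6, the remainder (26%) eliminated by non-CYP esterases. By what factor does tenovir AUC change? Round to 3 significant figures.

0.828

The CYP1A2 pathway (21% of clearance) increases to 4.3× activity: 0.21 × 4.3 = 0.903.
The CYP3A4 pathway (37% of clearance) drops to 0.03× activity: 0.37 × 0.03 = 0.0111.
The CYP2B6 pathway (16% of clearance) drops to 0.21× activity: 0.16 × 0.21 = 0.0336.
Non-CYP routes (26%) are unchanged.
Relative clearance = 0.903 + 0.0111 + 0.0336 + 0.26 = 1.2077.
Net AUC ratio = 1 / 1.2077 = 0.828.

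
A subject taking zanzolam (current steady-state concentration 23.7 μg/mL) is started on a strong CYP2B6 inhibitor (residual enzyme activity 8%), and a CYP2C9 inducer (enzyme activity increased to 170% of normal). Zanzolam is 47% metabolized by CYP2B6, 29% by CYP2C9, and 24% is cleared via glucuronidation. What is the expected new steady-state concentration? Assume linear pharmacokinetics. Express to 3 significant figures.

The CYP2B6 pathway (47% of clearance) drops to 0.08× activity: 0.47 × 0.08 = 0.0376.
The CYP2C9 pathway (29% of clearance) increases to 1.7× activity: 0.29 × 1.7 = 0.493.
Non-CYP routes (24%) are unchanged.
New clearance relative to baseline: 0.0376 + 0.493 + 0.24 = 0.7706.
Dividing the baseline by the relative clearance: 23.7 / 0.7706 = 30.8 μg/mL.

30.8 μg/mL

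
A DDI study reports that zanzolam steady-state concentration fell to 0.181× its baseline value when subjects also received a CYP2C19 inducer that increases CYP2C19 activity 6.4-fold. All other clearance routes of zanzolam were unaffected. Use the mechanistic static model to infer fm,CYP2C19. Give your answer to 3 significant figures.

CL'/CL = 1 / 0.181 = 5.525
6.4·fm + (1 − fm) = 5.525
fm = (5.525 − 1) / (6.4 − 1) = 0.838

0.838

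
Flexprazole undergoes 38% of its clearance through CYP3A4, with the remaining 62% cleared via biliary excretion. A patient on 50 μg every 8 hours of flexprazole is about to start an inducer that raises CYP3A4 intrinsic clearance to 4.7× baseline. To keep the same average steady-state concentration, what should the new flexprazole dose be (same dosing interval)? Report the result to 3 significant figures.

CYP3A4: 0.38 × 4.7 = 1.786
Other: 0.62 (unchanged)
New clearance relative to baseline: 1.786 + 0.62 = 2.406.
Exposure is unchanged when dose changes in proportion to clearance. New dose = 50 μg × 2.406 = 120 μg.

120 μg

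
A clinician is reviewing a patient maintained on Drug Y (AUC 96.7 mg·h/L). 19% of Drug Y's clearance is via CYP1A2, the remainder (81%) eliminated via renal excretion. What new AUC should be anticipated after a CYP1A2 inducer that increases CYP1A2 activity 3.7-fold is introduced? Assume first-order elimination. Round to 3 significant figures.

The CYP1A2 pathway (19% of clearance) rises to 3.7× activity: 0.19 × 3.7 = 0.703.
The remaining 81% of clearance is unaffected.
CL_new/CL_old = 0.703 + 0.81 = 1.513.
AUC ∝ 1/CL, so new value = 96.7 / 1.513 = 63.9 mg·h/L.

63.9 mg·h/L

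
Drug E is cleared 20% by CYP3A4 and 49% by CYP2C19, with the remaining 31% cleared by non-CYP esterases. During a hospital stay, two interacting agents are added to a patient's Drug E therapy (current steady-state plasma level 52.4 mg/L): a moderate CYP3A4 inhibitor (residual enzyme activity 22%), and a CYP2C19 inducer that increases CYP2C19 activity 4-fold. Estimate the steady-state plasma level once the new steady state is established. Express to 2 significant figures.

23 mg/L

CYP3A4: 0.2 × 0.22 = 0.044
CYP2C19: 0.49 × 4 = 1.96
Other: 0.31 (unchanged)
Relative clearance = 0.044 + 1.96 + 0.31 = 2.314.
Dividing the baseline by the relative clearance: 52.4 / 2.314 = 23 mg/L.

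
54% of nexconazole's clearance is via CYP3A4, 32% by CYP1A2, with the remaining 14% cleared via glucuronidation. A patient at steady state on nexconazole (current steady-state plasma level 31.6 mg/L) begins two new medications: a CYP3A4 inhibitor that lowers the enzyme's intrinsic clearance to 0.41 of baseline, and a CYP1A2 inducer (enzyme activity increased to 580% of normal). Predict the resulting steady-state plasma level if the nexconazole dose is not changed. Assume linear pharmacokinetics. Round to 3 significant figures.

The CYP3A4 pathway (54% of clearance) falls to 0.41× activity: 0.54 × 0.41 = 0.2214.
The CYP1A2 pathway (32% of clearance) increases to 5.8× activity: 0.32 × 5.8 = 1.856.
The remaining 14% of clearance is unaffected.
CL_new/CL_old = 0.2214 + 1.856 + 0.14 = 2.2174.
Steady-state plasma level ∝ 1/CL: new value = 31.6 / 2.2174 = 14.3 mg/L.

14.3 mg/L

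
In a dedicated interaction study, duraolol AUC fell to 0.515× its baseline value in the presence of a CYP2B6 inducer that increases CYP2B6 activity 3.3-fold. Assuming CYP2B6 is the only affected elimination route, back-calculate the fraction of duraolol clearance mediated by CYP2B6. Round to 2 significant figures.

CL'/CL = 1 / 0.515 = 1.942
3.3·fm + (1 − fm) = 1.942
fm = (1.942 − 1) / (3.3 − 1) = 0.41

0.41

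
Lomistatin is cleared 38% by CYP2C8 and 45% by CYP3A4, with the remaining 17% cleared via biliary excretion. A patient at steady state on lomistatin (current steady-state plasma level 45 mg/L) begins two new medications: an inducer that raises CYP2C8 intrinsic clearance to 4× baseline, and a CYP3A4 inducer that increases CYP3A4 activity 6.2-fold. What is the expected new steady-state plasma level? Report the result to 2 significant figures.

The CYP2C8 pathway (38% of clearance) is boosted to 4× activity: 0.38 × 4 = 1.52.
The CYP3A4 pathway (45% of clearance) increases to 6.2× activity: 0.45 × 6.2 = 2.79.
Non-CYP routes (17%) are unchanged.
Relative clearance = 1.52 + 2.79 + 0.17 = 4.48.
Dividing the baseline by the relative clearance: 45 / 4.48 = 10 mg/L.

10 mg/L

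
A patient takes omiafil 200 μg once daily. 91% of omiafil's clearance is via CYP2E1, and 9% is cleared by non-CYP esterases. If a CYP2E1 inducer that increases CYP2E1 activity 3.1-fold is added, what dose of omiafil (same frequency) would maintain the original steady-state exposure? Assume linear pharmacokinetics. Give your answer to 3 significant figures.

582 μg

The CYP2E1 pathway (91% of clearance) is boosted to 3.1× activity: 0.91 × 3.1 = 2.821.
Non-CYP routes (9%) are unchanged.
Relative clearance = 2.821 + 0.09 = 2.911.
Css,avg = (dose rate)/CL, so holding Css fixed requires dose ∝ CL: 200 × 2.911 = 582 μg.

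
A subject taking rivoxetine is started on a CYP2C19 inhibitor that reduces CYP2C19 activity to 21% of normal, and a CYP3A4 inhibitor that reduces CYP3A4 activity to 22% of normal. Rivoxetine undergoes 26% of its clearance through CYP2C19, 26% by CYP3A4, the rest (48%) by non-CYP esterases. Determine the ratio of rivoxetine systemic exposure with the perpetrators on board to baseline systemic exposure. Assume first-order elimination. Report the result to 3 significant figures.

The CYP2C19 pathway (26% of clearance) falls to 0.21× activity: 0.26 × 0.21 = 0.0546.
The CYP3A4 pathway (26% of clearance) drops to 0.22× activity: 0.26 × 0.22 = 0.0572.
Non-CYP routes (48%) are unchanged.
New clearance relative to baseline: 0.0546 + 0.0572 + 0.48 = 0.5918.
Net systemic exposure ratio = 1 / 0.5918 = 1.69.

1.69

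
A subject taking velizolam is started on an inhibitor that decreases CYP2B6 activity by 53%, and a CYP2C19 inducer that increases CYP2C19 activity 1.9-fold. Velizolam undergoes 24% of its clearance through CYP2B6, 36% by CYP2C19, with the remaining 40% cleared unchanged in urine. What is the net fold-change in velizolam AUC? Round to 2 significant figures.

The CYP2B6 pathway (24% of clearance) falls to 0.47× activity: 0.24 × 0.47 = 0.1128.
The CYP2C19 pathway (36% of clearance) is boosted to 1.9× activity: 0.36 × 1.9 = 0.684.
The remaining 40% of clearance is unaffected.
Relative clearance = 0.1128 + 0.684 + 0.4 = 1.1968.
Net AUC ratio = 1 / 1.1968 = 0.84.

0.84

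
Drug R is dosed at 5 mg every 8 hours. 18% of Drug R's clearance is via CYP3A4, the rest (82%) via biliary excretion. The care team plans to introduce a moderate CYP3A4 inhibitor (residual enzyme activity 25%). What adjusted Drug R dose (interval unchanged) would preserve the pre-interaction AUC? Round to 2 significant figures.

The CYP3A4 pathway (18% of clearance) is reduced to 0.25× activity: 0.18 × 0.25 = 0.045.
The remaining 82% of clearance is unaffected.
CL_new/CL_old = 0.045 + 0.82 = 0.865.
Exposure is unchanged when dose changes in proportion to clearance. New dose = 5 mg × 0.865 = 4.3 mg.

4.3 mg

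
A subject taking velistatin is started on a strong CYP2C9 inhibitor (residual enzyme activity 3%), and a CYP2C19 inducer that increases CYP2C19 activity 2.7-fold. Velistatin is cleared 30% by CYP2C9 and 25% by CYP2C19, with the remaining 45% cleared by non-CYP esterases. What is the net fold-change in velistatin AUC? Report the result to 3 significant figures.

0.882

The CYP2C9 pathway (30% of clearance) falls to 0.03× activity: 0.3 × 0.03 = 0.009.
The CYP2C19 pathway (25% of clearance) rises to 2.7× activity: 0.25 × 2.7 = 0.675.
The remaining 45% of clearance is unaffected.
Relative clearance = 0.009 + 0.675 + 0.45 = 1.134.
Net AUC ratio = 1 / 1.134 = 0.882.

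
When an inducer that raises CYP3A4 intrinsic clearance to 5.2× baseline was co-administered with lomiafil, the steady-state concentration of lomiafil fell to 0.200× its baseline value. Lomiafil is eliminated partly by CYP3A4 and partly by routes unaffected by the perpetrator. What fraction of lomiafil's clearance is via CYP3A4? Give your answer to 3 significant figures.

Let fm be the CYP3A4 fraction. New clearance relative to baseline = fm × 5.2 + (1 − fm).
Steady-state concentration ratio = 1 / (new CL fraction), so new CL fraction = 1 / 0.200 = 5.
fm × 5.2 + 1 − fm = 5  ⇒  fm × (5.2 − 1) = 4  ⇒  fm = 0.952.

0.952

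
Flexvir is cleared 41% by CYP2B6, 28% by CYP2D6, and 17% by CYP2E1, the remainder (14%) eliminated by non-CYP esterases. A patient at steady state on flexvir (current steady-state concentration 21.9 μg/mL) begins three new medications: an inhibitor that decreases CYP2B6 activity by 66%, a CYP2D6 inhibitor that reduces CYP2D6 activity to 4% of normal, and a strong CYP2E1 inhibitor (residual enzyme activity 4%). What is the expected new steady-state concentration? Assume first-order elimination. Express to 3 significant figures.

The CYP2B6 pathway (41% of clearance) is reduced to 0.34× activity: 0.41 × 0.34 = 0.1394.
The CYP2D6 pathway (28% of clearance) falls to 0.04× activity: 0.28 × 0.04 = 0.0112.
The CYP2E1 pathway (17% of clearance) falls to 0.04× activity: 0.17 × 0.04 = 0.0068.
Non-CYP routes (14%) are unchanged.
Relative clearance = 0.1394 + 0.0112 + 0.0068 + 0.14 = 0.2974.
Dividing the baseline by the relative clearance: 21.9 / 0.2974 = 73.6 μg/mL.

73.6 μg/mL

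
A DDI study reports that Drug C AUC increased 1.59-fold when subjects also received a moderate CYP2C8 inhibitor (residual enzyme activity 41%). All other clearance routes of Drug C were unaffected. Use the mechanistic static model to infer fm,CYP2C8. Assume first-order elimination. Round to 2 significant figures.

Call the CYP2C8 fraction fm. After the interaction, CL_new/CL_old = fm × 0.41 + (1 − fm).
AUC ratio = 1 / (new CL fraction), so new CL fraction = 1 / 1.59 = 0.6289.
fm × 0.41 + 1 − fm = 0.6289  ⇒  fm × (0.41 − 1) = −0.3711  ⇒  fm = 0.63.

0.63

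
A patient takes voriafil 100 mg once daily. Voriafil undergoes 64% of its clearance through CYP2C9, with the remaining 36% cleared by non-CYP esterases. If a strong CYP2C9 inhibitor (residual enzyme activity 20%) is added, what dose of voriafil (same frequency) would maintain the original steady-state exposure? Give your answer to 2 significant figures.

The CYP2C9 pathway (64% of clearance) falls to 0.2× activity: 0.64 × 0.2 = 0.128.
Non-CYP routes (36%) are unchanged.
Relative clearance = 0.128 + 0.36 = 0.488.
Css,avg = (dose rate)/CL, so holding Css fixed requires dose ∝ CL: 100 × 0.488 = 49 mg.

49 mg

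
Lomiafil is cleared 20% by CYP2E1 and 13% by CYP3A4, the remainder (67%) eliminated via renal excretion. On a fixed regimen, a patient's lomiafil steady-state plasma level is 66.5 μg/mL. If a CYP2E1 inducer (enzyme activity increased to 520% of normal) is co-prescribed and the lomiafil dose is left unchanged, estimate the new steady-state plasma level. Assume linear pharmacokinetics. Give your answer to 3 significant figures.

36.1 μg/mL

CYP2E1: 0.2 × 5.2 = 1.04
CYP3A4: 0.13 (unchanged)
Other: 0.67 (unchanged)
CL_new/CL_old = 1.04 + 0.13 + 0.67 = 1.84.
New steady-state plasma level = baseline ÷ relative clearance = 66.5 / 1.84 = 36.1 μg/mL.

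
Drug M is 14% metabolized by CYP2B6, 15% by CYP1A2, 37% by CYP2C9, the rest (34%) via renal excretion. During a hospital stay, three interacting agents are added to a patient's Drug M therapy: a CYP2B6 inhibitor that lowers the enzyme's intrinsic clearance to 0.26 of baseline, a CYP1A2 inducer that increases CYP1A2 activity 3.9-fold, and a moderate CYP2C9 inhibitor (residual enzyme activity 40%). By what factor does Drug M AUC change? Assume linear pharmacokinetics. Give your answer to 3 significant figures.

0.901

The CYP2B6 pathway (14% of clearance) drops to 0.26× activity: 0.14 × 0.26 = 0.0364.
The CYP1A2 pathway (15% of clearance) increases to 3.9× activity: 0.15 × 3.9 = 0.585.
The CYP2C9 pathway (37% of clearance) drops to 0.4× activity: 0.37 × 0.4 = 0.148.
The remaining 34% of clearance is unaffected.
New clearance relative to baseline: 0.0364 + 0.585 + 0.148 + 0.34 = 1.1094.
Net AUC ratio = 1 / 1.1094 = 0.901.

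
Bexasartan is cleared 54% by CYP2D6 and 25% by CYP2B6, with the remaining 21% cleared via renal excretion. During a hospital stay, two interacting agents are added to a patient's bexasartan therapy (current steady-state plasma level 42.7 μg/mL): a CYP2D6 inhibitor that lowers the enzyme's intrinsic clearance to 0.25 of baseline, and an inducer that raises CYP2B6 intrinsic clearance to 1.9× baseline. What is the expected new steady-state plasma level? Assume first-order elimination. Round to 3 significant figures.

The CYP2D6 pathway (54% of clearance) falls to 0.25× activity: 0.54 × 0.25 = 0.135.
The CYP2B6 pathway (25% of clearance) increases to 1.9× activity: 0.25 × 1.9 = 0.475.
Non-CYP routes (21%) are unchanged.
New clearance relative to baseline: 0.135 + 0.475 + 0.21 = 0.82.
Dividing the baseline by the relative clearance: 42.7 / 0.82 = 52.1 μg/mL.

52.1 μg/mL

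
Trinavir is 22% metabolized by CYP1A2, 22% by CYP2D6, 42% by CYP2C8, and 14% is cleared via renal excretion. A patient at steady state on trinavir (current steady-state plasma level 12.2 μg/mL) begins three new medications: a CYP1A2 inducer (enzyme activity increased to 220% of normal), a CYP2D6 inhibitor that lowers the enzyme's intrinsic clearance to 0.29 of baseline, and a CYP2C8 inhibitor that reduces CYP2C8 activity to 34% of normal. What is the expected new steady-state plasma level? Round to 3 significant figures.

The CYP1A2 pathway (22% of clearance) increases to 2.2× activity: 0.22 × 2.2 = 0.484.
The CYP2D6 pathway (22% of clearance) falls to 0.29× activity: 0.22 × 0.29 = 0.0638.
The CYP2C8 pathway (42% of clearance) falls to 0.34× activity: 0.42 × 0.34 = 0.1428.
Non-CYP routes (14%) are unchanged.
Relative clearance = 0.484 + 0.0638 + 0.1428 + 0.14 = 0.8306.
Steady-state plasma level ∝ 1/CL: new value = 12.2 / 0.8306 = 14.7 μg/mL.

14.7 μg/mL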